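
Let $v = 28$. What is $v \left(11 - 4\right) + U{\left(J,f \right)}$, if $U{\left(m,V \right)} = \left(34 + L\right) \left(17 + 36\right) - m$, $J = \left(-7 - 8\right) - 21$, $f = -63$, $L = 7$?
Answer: $2405$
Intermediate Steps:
$J = -36$ ($J = -15 - 21 = -36$)
$U{\left(m,V \right)} = 2173 - m$ ($U{\left(m,V \right)} = \left(34 + 7\right) \left(17 + 36\right) - m = 41 \cdot 53 - m = 2173 - m$)
$v \left(11 - 4\right) + U{\left(J,f \right)} = 28 \left(11 - 4\right) + \left(2173 - -36\right) = 28 \cdot 7 + \left(2173 + 36\right) = 196 + 2209 = 2405$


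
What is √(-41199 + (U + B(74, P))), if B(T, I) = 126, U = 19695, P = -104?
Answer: I*√21378 ≈ 146.21*I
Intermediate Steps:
√(-41199 + (U + B(74, P))) = √(-41199 + (19695 + 126)) = √(-41199 + 19821) = √(-21378) = I*√21378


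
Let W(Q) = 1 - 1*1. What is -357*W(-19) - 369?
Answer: -369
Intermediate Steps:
W(Q) = 0 (W(Q) = 1 - 1 = 0)
-357*W(-19) - 369 = -357*0 - 369 = 0 - 369 = -369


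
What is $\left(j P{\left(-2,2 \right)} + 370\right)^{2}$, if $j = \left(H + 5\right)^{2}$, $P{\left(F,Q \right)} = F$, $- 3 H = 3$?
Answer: $114244$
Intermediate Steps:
$H = -1$ ($H = \left(- \frac{1}{3}\right) 3 = -1$)
$j = 16$ ($j = \left(-1 + 5\right)^{2} = 4^{2} = 16$)
$\left(j P{\left(-2,2 \right)} + 370\right)^{2} = \left(16 \left(-2\right) + 370\right)^{2} = \left(-32 + 370\right)^{2} = 338^{2} = 114244$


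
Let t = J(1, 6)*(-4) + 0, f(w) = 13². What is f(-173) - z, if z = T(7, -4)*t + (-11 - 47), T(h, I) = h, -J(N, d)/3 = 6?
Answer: -277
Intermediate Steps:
f(w) = 169
J(N, d) = -18 (J(N, d) = -3*6 = -18)
t = 72 (t = -18*(-4) + 0 = 72 + 0 = 72)
z = 446 (z = 7*72 + (-11 - 47) = 504 - 58 = 446)
f(-173) - z = 169 - 1*446 = 169 - 446 = -277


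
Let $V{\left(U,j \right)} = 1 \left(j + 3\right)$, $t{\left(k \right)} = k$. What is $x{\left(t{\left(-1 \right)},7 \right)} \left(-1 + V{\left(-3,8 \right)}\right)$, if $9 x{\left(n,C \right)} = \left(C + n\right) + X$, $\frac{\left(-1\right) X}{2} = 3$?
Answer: $0$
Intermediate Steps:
$X = -6$ ($X = \left(-2\right) 3 = -6$)
$V{\left(U,j \right)} = 3 + j$ ($V{\left(U,j \right)} = 1 \left(3 + j\right) = 3 + j$)
$x{\left(n,C \right)} = - \frac{2}{3} + \frac{C}{9} + \frac{n}{9}$ ($x{\left(n,C \right)} = \frac{\left(C + n\right) - 6}{9} = \frac{-6 + C + n}{9} = - \frac{2}{3} + \frac{C}{9} + \frac{n}{9}$)
$x{\left(t{\left(-1 \right)},7 \right)} \left(-1 + V{\left(-3,8 \right)}\right) = \left(- \frac{2}{3} + \frac{1}{9} \cdot 7 + \frac{1}{9} \left(-1\right)\right) \left(-1 + \left(3 + 8\right)\right) = \left(- \frac{2}{3} + \frac{7}{9} - \frac{1}{9}\right) \left(-1 + 11\right) = 0 \cdot 10 = 0$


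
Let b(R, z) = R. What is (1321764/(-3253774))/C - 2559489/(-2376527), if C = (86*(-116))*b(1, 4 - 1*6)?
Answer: 20770814213104491/19285308316667612 ≈ 1.0770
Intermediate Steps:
C = -9976 (C = (86*(-116))*1 = -9976*1 = -9976)
(1321764/(-3253774))/C - 2559489/(-2376527) = (1321764/(-3253774))/(-9976) - 2559489/(-2376527) = (1321764*(-1/3253774))*(-1/9976) - 2559489*(-1/2376527) = -660882/1626887*(-1/9976) + 2559489/2376527 = 330441/8114912356 + 2559489/2376527 = 20770814213104491/19285308316667612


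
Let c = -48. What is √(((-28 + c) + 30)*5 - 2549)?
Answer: I*√2779 ≈ 52.716*I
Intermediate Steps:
√(((-28 + c) + 30)*5 - 2549) = √(((-28 - 48) + 30)*5 - 2549) = √((-76 + 30)*5 - 2549) = √(-46*5 - 2549) = √(-230 - 2549) = √(-2779) = I*√2779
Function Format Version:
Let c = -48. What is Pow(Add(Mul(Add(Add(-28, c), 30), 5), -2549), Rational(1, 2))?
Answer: Mul(I, Pow(2779, Rational(1, 2))) ≈ Mul(52.716, I)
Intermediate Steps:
Pow(Add(Mul(Add(Add(-28, c), 30), 5), -2549), Rational(1, 2)) = Pow(Add(Mul(Add(Add(-28, -48), 30), 5), -2549), Rational(1, 2)) = Pow(Add(Mul(Add(-76, 30), 5), -2549), Rational(1, 2)) = Pow(Add(Mul(-46, 5), -2549), Rational(1, 2)) = Pow(Add(-230, -2549), Rational(1, 2)) = Pow(-2779, Rational(1, 2)) = Mul(I, Pow(2779, Rational(1, 2)))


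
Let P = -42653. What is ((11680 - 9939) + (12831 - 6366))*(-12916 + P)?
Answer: -455999214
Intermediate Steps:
((11680 - 9939) + (12831 - 6366))*(-12916 + P) = ((11680 - 9939) + (12831 - 6366))*(-12916 - 42653) = (1741 + 6465)*(-55569) = 8206*(-55569) = -455999214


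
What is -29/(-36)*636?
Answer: 1537/3 ≈ 512.33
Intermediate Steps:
-29/(-36)*636 = -29*(-1/36)*636 = (29/36)*636 = 1537/3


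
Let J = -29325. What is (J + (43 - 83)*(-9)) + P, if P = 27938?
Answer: -1027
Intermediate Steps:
(J + (43 - 83)*(-9)) + P = (-29325 + (43 - 83)*(-9)) + 27938 = (-29325 - 40*(-9)) + 27938 = (-29325 + 360) + 27938 = -28965 + 27938 = -1027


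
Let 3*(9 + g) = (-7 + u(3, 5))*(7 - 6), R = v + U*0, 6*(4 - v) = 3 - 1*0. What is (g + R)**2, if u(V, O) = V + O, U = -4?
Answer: 961/36 ≈ 26.694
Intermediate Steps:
u(V, O) = O + V
v = 7/2 (v = 4 - (3 - 1*0)/6 = 4 - (3 + 0)/6 = 4 - 1/6*3 = 4 - 1/2 = 7/2 ≈ 3.5000)
R = 7/2 (R = 7/2 - 4*0 = 7/2 + 0 = 7/2 ≈ 3.5000)
g = -26/3 (g = -9 + ((-7 + (5 + 3))*(7 - 6))/3 = -9 + ((-7 + 8)*1)/3 = -9 + (1*1)/3 = -9 + (1/3)*1 = -9 + 1/3 = -26/3 ≈ -8.6667)
(g + R)**2 = (-26/3 + 7/2)**2 = (-31/6)**2 = 961/36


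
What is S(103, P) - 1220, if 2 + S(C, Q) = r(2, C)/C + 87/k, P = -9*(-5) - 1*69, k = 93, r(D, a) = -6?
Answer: -3899045/3193 ≈ -1221.1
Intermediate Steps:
P = -24 (P = 45 - 69 = -24)
S(C, Q) = -33/31 - 6/C (S(C, Q) = -2 + (-6/C + 87/93) = -2 + (-6/C + 87*(1/93)) = -2 + (-6/C + 29/31) = -2 + (29/31 - 6/C) = -33/31 - 6/C)
S(103, P) - 1220 = (-33/31 - 6/103) - 1220 = -3585/3193 - 1220 = -3899045/3193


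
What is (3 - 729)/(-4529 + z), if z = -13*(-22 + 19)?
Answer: 363/2245 ≈ 0.16169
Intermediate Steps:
z = 39 (z = -13*(-3) = 39)
(3 - 729)/(-4529 + z) = (3 - 729)/(-4529 + 39) = -726/(-4490) = -726*(-1/4490) = 363/2245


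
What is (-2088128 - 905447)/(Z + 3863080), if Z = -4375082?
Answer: 2993575/512002 ≈ 5.8468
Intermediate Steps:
(-2088128 - 905447)/(Z + 3863080) = (-2088128 - 905447)/(-4375082 + 3863080) = -2993575/(-512002) = -2993575*(-1/512002) = 2993575/512002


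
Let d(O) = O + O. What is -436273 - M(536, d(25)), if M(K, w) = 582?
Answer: -436855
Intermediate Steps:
d(O) = 2*O
-436273 - M(536, d(25)) = -436273 - 1*582 = -436273 - 582 = -436855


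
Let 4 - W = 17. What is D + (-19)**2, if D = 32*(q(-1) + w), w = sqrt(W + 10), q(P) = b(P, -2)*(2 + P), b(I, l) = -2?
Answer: 297 + 32*I*sqrt(3) ≈ 297.0 + 55.426*I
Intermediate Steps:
W = -13 (W = 4 - 1*17 = 4 - 17 = -13)
q(P) = -4 - 2*P (q(P) = -2*(2 + P) = -4 - 2*P)
w = I*sqrt(3) (w = sqrt(-13 + 10) = sqrt(-3) = I*sqrt(3) ≈ 1.732*I)
D = -64 + 32*I*sqrt(3) (D = 32*((-4 - 2*(-1)) + I*sqrt(3)) = 32*((-4 + 2) + I*sqrt(3)) = 32*(-2 + I*sqrt(3)) = -64 + 32*I*sqrt(3) ≈ -64.0 + 55.426*I)
D + (-19)**2 = (-64 + 32*I*sqrt(3)) + (-19)**2 = (-64 + 32*I*sqrt(3)) + 361 = 297 + 32*I*sqrt(3)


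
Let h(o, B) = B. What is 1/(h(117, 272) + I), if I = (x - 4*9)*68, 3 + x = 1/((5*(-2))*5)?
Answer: -25/59534 ≈ -0.00041993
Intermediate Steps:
x = -151/50 (x = -3 + 1/((5*(-2))*5) = -3 + 1/(-10*5) = -3 + 1/(-50) = -3 - 1/50 = -151/50 ≈ -3.0200)
I = -66334/25 (I = (-151/50 - 4*9)*68 = (-151/50 - 36)*68 = -1951/50*68 = -66334/25 ≈ -2653.4)
1/(h(117, 272) + I) = 1/(272 - 66334/25) = 1/(-59534/25) = -25/59534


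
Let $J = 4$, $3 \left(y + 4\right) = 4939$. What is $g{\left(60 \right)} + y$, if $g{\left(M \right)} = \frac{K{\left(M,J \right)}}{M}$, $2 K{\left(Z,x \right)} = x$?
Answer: $\frac{49271}{30} \approx 1642.4$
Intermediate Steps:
$y = \frac{4927}{3}$ ($y = -4 + \frac{1}{3} \cdot 4939 = -4 + \frac{4939}{3} = \frac{4927}{3} \approx 1642.3$)
$K{\left(Z,x \right)} = \frac{x}{2}$
$g{\left(M \right)} = \frac{2}{M}$ ($g{\left(M \right)} = \frac{\frac{1}{2} \cdot 4}{M} = \frac{2}{M}$)
$g{\left(60 \right)} + y = \frac{2}{60} + \frac{4927}{3} = 2 \cdot \frac{1}{60} + \frac{4927}{3} = \frac{1}{30} + \frac{4927}{3} = \frac{49271}{30}$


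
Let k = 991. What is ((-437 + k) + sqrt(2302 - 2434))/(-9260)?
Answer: -277/4630 - I*sqrt(33)/4630 ≈ -0.059827 - 0.0012407*I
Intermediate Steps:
((-437 + k) + sqrt(2302 - 2434))/(-9260) = ((-437 + 991) + sqrt(2302 - 2434))/(-9260) = (554 + sqrt(-132))*(-1/9260) = (554 + 2*I*sqrt(33))*(-1/9260) = -277/4630 - I*sqrt(33)/4630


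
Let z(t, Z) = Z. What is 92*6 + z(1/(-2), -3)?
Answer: 549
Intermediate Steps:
92*6 + z(1/(-2), -3) = 92*6 - 3 = 552 - 3 = 549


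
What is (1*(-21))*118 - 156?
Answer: -2634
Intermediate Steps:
(1*(-21))*118 - 156 = -21*118 - 156 = -2478 - 156 = -2634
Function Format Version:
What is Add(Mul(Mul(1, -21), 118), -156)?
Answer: -2634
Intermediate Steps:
Add(Mul(Mul(1, -21), 118), -156) = Add(Mul(-21, 118), -156) = Add(-2478, -156) = -2634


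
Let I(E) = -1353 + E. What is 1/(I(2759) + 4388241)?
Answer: 1/4389647 ≈ 2.2781e-7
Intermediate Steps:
1/(I(2759) + 4388241) = 1/((-1353 + 2759) + 4388241) = 1/(1406 + 4388241) = 1/4389647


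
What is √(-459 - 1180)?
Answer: I*√1639 ≈ 40.485*I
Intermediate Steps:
√(-459 - 1180) = √(-1639) = I*√1639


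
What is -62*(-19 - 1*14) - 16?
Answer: 2030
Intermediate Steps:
-62*(-19 - 1*14) - 16 = -62*(-19 - 14) - 16 = -62*(-33) - 16 = 2046 - 16 = 2030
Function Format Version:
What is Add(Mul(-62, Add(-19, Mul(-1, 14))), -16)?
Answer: 2030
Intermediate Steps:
Add(Mul(-62, Add(-19, Mul(-1, 14))), -16) = Add(Mul(-62, Add(-19, -14)), -16) = Add(Mul(-62, -33), -16) = Add(2046, -16) = 2030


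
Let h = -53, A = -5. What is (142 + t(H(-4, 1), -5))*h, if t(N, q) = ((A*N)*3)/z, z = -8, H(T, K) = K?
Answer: -61003/8 ≈ -7625.4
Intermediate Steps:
t(N, q) = 15*N/8 (t(N, q) = (-5*N*3)/(-8) = -15*N*(-⅛) = 15*N/8)
(142 + t(H(-4, 1), -5))*h = (142 + (15/8)*1)*(-53) = (142 + 15/8)*(-53) = (1151/8)*(-53) = -61003/8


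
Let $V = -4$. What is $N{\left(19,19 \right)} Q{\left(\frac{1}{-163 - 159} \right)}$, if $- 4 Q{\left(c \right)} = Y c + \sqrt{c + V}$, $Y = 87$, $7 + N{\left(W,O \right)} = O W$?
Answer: $\frac{15399}{644} - \frac{177 i \sqrt{415058}}{644} \approx 23.911 - 177.07 i$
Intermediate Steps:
$N{\left(W,O \right)} = -7 + O W$
$Q{\left(c \right)} = - \frac{87 c}{4} - \frac{\sqrt{-4 + c}}{4}$ ($Q{\left(c \right)} = - \frac{87 c + \sqrt{c - 4}}{4} = - \frac{87 c + \sqrt{-4 + c}}{4} = - \frac{\sqrt{-4 + c} + 87 c}{4} = - \frac{87 c}{4} - \frac{\sqrt{-4 + c}}{4}$)
$N{\left(19,19 \right)} Q{\left(\frac{1}{-163 - 159} \right)} = \left(-7 + 19 \cdot 19\right) \left(- \frac{87}{4 \left(-163 - 159\right)} - \frac{\sqrt{-4 + \frac{1}{-163 - 159}}}{4}\right) = \left(-7 + 361\right) \left(- \frac{87}{4 \left(-322\right)} - \frac{\sqrt{-4 + \frac{1}{-322}}}{4}\right) = 354 \left(\left(- \frac{87}{4}\right) \left(- \frac{1}{322}\right) - \frac{\sqrt{-4 - \frac{1}{322}}}{4}\right) = 354 \left(\frac{87}{1288} - \frac{\sqrt{- \frac{1289}{322}}}{4}\right) = 354 \left(\frac{87}{1288} - \frac{\frac{1}{322} i \sqrt{415058}}{4}\right) = 354 \left(\frac{87}{1288} - \frac{i \sqrt{415058}}{1288}\right) = \frac{15399}{644} - \frac{177 i \sqrt{415058}}{644}$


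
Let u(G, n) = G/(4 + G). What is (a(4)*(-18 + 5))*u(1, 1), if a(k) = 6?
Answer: -78/5 ≈ -15.600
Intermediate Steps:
(a(4)*(-18 + 5))*u(1, 1) = (6*(-18 + 5))*(1/(4 + 1)) = (6*(-13))*(1/5) = -78/5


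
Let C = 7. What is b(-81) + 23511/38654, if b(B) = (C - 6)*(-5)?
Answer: -169759/38654 ≈ -4.3918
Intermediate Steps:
b(B) = -5 (b(B) = (7 - 6)*(-5) = 1*(-5) = -5)
b(-81) + 23511/38654 = -5 + 23511/38654 = -169759/38654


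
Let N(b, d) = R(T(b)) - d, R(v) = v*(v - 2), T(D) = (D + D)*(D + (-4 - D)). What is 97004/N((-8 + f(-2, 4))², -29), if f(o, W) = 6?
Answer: 97004/1117 ≈ 86.843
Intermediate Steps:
T(D) = -8*D (T(D) = (2*D)*(-4) = -8*D)
R(v) = v*(-2 + v)
N(b, d) = -d - 8*b*(-2 - 8*b) (N(b, d) = (-8*b)*(-2 - 8*b) - d = -8*b*(-2 - 8*b) - d = -d - 8*b*(-2 - 8*b))
97004/N((-8 + f(-2, 4))², -29) = 97004/(-1*(-29) + 16*(-8 + 6)²*(1 + 4*(-8 + 6)²)) = 97004/(29 + 16*(-2)²*(1 + 4*(-2)²)) = 97004/(29 + 16*4*(1 + 4*4)) = 97004/(29 + 16*4*(1 + 16)) = 97004/(29 + 16*4*17) = 97004/(29 + 1088) = 97004/1117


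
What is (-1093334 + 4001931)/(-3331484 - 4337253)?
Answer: -2908597/7668737 ≈ -0.37928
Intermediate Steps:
(-1093334 + 4001931)/(-3331484 - 4337253) = 2908597/(-7668737) = 2908597*(-1/7668737) = -2908597/7668737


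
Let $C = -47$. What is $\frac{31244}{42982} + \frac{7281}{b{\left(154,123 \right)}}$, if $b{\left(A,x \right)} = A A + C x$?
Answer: $\frac{436656541}{385441085} \approx 1.1329$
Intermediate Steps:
$b{\left(A,x \right)} = A^{2} - 47 x$ ($b{\left(A,x \right)} = A A - 47 x = A^{2} - 47 x$)
$\frac{31244}{42982} + \frac{7281}{b{\left(154,123 \right)}} = \frac{31244}{42982} + \frac{7281}{154^{2} - 5781} = 31244 \cdot \frac{1}{42982} + \frac{7281}{23716 - 5781} = \frac{15622}{21491} + \frac{7281}{17935} = \frac{436656541}{385441085}$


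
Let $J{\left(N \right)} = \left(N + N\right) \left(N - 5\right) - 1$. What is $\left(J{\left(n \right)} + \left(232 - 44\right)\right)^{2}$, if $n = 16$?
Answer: $290521$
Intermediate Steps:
$J{\left(N \right)} = -1 + 2 N \left(-5 + N\right)$ ($J{\left(N \right)} = 2 N \left(-5 + N\right) - 1 = -1 + 2 N \left(-5 + N\right)$)
$\left(J{\left(n \right)} + \left(232 - 44\right)\right)^{2} = \left(\left(-1 - 160 + 2 \cdot 16^{2}\right) + \left(232 - 44\right)\right)^{2} = \left(\left(-1 - 160 + 2 \cdot 256\right) + 188\right)^{2} = \left(\left(-1 - 160 + 512\right) + 188\right)^{2} = \left(351 + 188\right)^{2} = 539^{2} = 290521$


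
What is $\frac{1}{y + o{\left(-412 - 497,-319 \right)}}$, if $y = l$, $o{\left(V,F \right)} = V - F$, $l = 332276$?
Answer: $\frac{1}{331686} \approx 3.0149 \cdot 10^{-6}$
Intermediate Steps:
$y = 332276$
$\frac{1}{y + o{\left(-412 - 497,-319 \right)}} = \frac{1}{332276 - 590} = \frac{1}{331686}$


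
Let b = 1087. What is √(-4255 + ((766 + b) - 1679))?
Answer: I*√4081 ≈ 63.883*I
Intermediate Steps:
√(-4255 + ((766 + b) - 1679)) = √(-4255 + ((766 + 1087) - 1679)) = √(-4255 + (1853 - 1679)) = √(-4255 + 174) = √(-4081) = I*√4081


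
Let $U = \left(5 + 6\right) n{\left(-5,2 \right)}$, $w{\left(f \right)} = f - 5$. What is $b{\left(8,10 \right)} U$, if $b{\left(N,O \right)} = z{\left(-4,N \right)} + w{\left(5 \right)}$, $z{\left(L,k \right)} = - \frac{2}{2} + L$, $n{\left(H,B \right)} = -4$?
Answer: $220$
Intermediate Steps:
$w{\left(f \right)} = -5 + f$ ($w{\left(f \right)} = f - 5 = -5 + f$)
$U = -44$ ($U = \left(5 + 6\right) \left(-4\right) = 11 \left(-4\right) = -44$)
$z{\left(L,k \right)} = -1 + L$ ($z{\left(L,k \right)} = \left(-2\right) \frac{1}{2} + L = -1 + L$)
$b{\left(N,O \right)} = -5$ ($b{\left(N,O \right)} = \left(-1 - 4\right) + \left(-5 + 5\right) = -5 + 0 = -5$)
$b{\left(8,10 \right)} U = \left(-5\right) \left(-44\right) = 220$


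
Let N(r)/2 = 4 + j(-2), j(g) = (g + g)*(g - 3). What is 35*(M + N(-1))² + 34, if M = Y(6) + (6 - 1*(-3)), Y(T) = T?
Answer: 138949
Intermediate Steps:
j(g) = 2*g*(-3 + g) (j(g) = (2*g)*(-3 + g) = 2*g*(-3 + g))
M = 15 (M = 6 + (6 - 1*(-3)) = 6 + (6 + 3) = 6 + 9 = 15)
N(r) = 48 (N(r) = 2*(4 + 2*(-2)*(-3 - 2)) = 2*(4 + 2*(-2)*(-5)) = 2*(4 + 20) = 2*24 = 48)
35*(M + N(-1))² + 34 = 35*(15 + 48)² + 34 = 35*63² + 34 = 35*3969 + 34 = 138915 + 34 = 138949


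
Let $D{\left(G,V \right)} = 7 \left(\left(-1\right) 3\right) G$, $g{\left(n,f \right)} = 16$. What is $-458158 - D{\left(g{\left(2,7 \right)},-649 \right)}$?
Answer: $-457822$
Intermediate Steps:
$D{\left(G,V \right)} = - 21 G$ ($D{\left(G,V \right)} = 7 \left(-3\right) G = - 21 G$)
$-458158 - D{\left(g{\left(2,7 \right)},-649 \right)} = -458158 - \left(-21\right) 16 = -458158 - -336 = -458158 + 336 = -457822$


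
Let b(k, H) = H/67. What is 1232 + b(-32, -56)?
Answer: 82488/67 ≈ 1231.2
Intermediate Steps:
b(k, H) = H/67 (b(k, H) = H*(1/67) = H/67)
1232 + b(-32, -56) = 1232 + (1/67)*(-56) = 1232 - 56/67 = 82488/67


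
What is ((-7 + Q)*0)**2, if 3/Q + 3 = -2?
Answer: 0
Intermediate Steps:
Q = -3/5 (Q = 3/(-3 - 2) = 3/(-5) = 3*(-1/5) = -3/5 ≈ -0.60000)
((-7 + Q)*0)**2 = ((-7 - 3/5)*0)**2 = (-38/5*0)**2 = 0**2 = 0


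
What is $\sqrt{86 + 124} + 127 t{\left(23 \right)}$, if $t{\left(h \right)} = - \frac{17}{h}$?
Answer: $- \frac{2159}{23} + \sqrt{210} \approx -79.378$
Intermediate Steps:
$\sqrt{86 + 124} + 127 t{\left(23 \right)} = \sqrt{86 + 124} + 127 \left(- \frac{17}{23}\right) = \sqrt{210} + 127 \left(\left(-17\right) \frac{1}{23}\right) = \sqrt{210} + 127 \left(- \frac{17}{23}\right) = \sqrt{210} - \frac{2159}{23} = - \frac{2159}{23} + \sqrt{210}$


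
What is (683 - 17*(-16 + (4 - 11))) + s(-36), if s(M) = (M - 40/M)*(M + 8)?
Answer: 18458/9 ≈ 2050.9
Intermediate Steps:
s(M) = (8 + M)*(M - 40/M) (s(M) = (M - 40/M)*(8 + M) = (8 + M)*(M - 40/M))
(683 - 17*(-16 + (4 - 11))) + s(-36) = (683 - 17*(-16 + (4 - 11))) + (-40 + (-36)**2 - 320/(-36) + 8*(-36)) = (683 - 17*(-16 - 7)) + (-40 + 1296 - 320*(-1/36) - 288) = (683 - 17*(-23)) + (-40 + 1296 + 80/9 - 288) = (683 + 391) + 8792/9 = 1074 + 8792/9 = 18458/9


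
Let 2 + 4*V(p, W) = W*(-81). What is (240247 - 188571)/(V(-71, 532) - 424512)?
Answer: -103352/870571 ≈ -0.11872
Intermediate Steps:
V(p, W) = -½ - 81*W/4 (V(p, W) = -½ + (W*(-81))/4 = -½ + (-81*W)/4 = -½ - 81*W/4)
(240247 - 188571)/(V(-71, 532) - 424512) = (240247 - 188571)/((-½ - 81/4*532) - 424512) = 51676/((-½ - 10773) - 424512) = 51676/(-21547/2 - 424512) = 51676/(-870571/2) = 51676*(-2/870571) = -103352/870571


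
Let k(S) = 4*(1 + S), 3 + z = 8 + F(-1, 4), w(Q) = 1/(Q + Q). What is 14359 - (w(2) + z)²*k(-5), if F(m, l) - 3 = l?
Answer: 16760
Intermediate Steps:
F(m, l) = 3 + l
w(Q) = 1/(2*Q)
z = 12 (z = -3 + (8 + (3 + 4)) = -3 + (8 + 7) = -3 + 15 = 12)
k(S) = 4 + 4*S
14359 - (w(2) + z)²*k(-5) = 14359 - ((½)/2 + 12)²*(4 + 4*(-5)) = 14359 - ((½)*(½) + 12)²*(4 - 20) = 14359 - (¼ + 12)²*(-16) = 14359 - (49/4)²*(-16) = 14359 - 2401*(-16)/16 = 14359 - 1*(-2401) = 14359 + 2401 = 16760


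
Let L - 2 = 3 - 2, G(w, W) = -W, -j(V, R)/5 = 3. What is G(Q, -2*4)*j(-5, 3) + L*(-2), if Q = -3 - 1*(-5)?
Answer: -126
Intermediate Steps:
j(V, R) = -15 (j(V, R) = -5*3 = -15)
Q = 2 (Q = -3 + 5 = 2)
L = 3 (L = 2 + (3 - 2) = 2 + 1 = 3)
G(Q, -2*4)*j(-5, 3) + L*(-2) = -(-2)*4*(-15) + 3*(-2) = -1*(-8)*(-15) - 6 = 8*(-15) - 6 = -120 - 6 = -126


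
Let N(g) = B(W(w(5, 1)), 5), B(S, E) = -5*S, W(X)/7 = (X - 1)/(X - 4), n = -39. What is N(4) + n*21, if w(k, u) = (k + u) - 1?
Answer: -959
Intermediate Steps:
w(k, u) = -1 + k + u
W(X) = 7*(-1 + X)/(-4 + X) (W(X) = 7*((X - 1)/(X - 4)) = 7*((-1 + X)/(-4 + X)) = 7*(-1 + X)/(-4 + X))
N(g) = -140 (N(g) = -35*(-1 + (-1 + 5 + 1))/(-4 + (-1 + 5 + 1)) = -35*(-1 + 5)/(-4 + 5) = -35*4/1 = -35*4 = -5*28 = -140)
N(4) + n*21 = -140 - 39*21 = -140 - 819 = -959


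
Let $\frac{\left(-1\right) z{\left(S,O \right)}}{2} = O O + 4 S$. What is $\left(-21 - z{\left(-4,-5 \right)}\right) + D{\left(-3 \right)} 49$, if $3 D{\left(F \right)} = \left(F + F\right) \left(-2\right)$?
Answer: $193$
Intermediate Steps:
$z{\left(S,O \right)} = - 8 S - 2 O^{2}$ ($z{\left(S,O \right)} = - 2 \left(O O + 4 S\right) = - 2 \left(O^{2} + 4 S\right) = - 8 S - 2 O^{2}$)
$D{\left(F \right)} = - \frac{4 F}{3}$ ($D{\left(F \right)} = \frac{\left(F + F\right) \left(-2\right)}{3} = \frac{2 F \left(-2\right)}{3} = \frac{\left(-4\right) F}{3} = - \frac{4 F}{3}$)
$\left(-21 - z{\left(-4,-5 \right)}\right) + D{\left(-3 \right)} 49 = \left(-21 - \left(\left(-8\right) \left(-4\right) - 2 \left(-5\right)^{2}\right)\right) + \left(- \frac{4}{3}\right) \left(-3\right) 49 = \left(-21 - \left(32 - 50\right)\right) + 4 \cdot 49 = \left(-21 - \left(32 - 50\right)\right) + 196 = \left(-21 - -18\right) + 196 = \left(-21 + 18\right) + 196 = -3 + 196 = 193$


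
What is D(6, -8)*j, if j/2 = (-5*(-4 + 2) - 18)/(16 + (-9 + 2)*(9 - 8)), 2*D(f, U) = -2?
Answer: 16/9 ≈ 1.7778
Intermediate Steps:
D(f, U) = -1 (D(f, U) = (½)*(-2) = -1)
j = -16/9 (j = 2*((-5*(-4 + 2) - 18)/(16 + (-9 + 2)*(9 - 8))) = 2*((-5*(-2) - 18)/(16 - 7*1)) = 2*((10 - 18)/(16 - 7)) = 2*(-8/9) = -16/9 ≈ -1.7778)
D(6, -8)*j = -1*(-16/9) = 16/9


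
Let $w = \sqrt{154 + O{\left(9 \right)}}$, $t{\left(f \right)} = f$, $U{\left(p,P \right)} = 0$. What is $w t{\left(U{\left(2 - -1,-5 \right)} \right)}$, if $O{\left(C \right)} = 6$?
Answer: $0$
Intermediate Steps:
$w = 4 \sqrt{10}$ ($w = \sqrt{154 + 6} = \sqrt{160} = 4 \sqrt{10} \approx 12.649$)
$w t{\left(U{\left(2 - -1,-5 \right)} \right)} = 4 \sqrt{10} \cdot 0 = 0$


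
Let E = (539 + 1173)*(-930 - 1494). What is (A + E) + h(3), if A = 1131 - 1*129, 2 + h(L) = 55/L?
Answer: -12446609/3 ≈ -4.1489e+6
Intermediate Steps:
h(L) = -2 + 55/L
E = -4149888 (E = 1712*(-2424) = -4149888)
A = 1002 (A = 1131 - 129 = 1002)
(A + E) + h(3) = (1002 - 4149888) + (-2 + 55/3) = -4148886 + (-2 + 55*(⅓)) = -4148886 + (-2 + 55/3) = -4148886 + 49/3 = -12446609/3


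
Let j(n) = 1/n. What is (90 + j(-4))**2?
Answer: 128881/16 ≈ 8055.1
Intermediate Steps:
(90 + j(-4))**2 = (90 + 1/(-4))**2 = (90 - 1/4)**2 = (359/4)**2 = 128881/16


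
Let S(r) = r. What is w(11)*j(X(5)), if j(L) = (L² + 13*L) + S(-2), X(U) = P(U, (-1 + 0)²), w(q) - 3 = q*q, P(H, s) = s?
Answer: 1488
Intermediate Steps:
w(q) = 3 + q² (w(q) = 3 + q*q = 3 + q²)
X(U) = 1 (X(U) = (-1 + 0)² = (-1)² = 1)
j(L) = -2 + L² + 13*L (j(L) = (L² + 13*L) - 2 = -2 + L² + 13*L)
w(11)*j(X(5)) = (3 + 11²)*(-2 + 1² + 13*1) = (3 + 121)*(-2 + 1 + 13) = 124*12 = 1488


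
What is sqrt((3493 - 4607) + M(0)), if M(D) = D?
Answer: I*sqrt(1114) ≈ 33.377*I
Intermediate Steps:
sqrt((3493 - 4607) + M(0)) = sqrt((3493 - 4607) + 0) = sqrt(-1114 + 0) = sqrt(-1114) = I*sqrt(1114)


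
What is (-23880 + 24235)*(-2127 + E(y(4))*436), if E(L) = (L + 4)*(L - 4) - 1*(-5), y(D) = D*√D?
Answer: 7448255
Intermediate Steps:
y(D) = D^(3/2)
E(L) = 5 + (-4 + L)*(4 + L) (E(L) = (4 + L)*(-4 + L) + 5 = (-4 + L)*(4 + L) + 5 = 5 + (-4 + L)*(4 + L))
(-23880 + 24235)*(-2127 + E(y(4))*436) = (-23880 + 24235)*(-2127 + (-11 + (4^(3/2))²)*436) = 355*(-2127 + (-11 + 8²)*436) = 355*(-2127 + (-11 + 64)*436) = 355*(-2127 + 53*436) = 355*(-2127 + 23108) = 355*20981 = 7448255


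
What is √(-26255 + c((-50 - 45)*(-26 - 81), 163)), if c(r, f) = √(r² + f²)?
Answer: √(-26255 + √103353794) ≈ 126.84*I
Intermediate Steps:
c(r, f) = √(f² + r²)
√(-26255 + c((-50 - 45)*(-26 - 81), 163)) = √(-26255 + √(163² + ((-50 - 45)*(-26 - 81))²)) = √(-26255 + √(26569 + (-95*(-107))²)) = √(-26255 + √(26569 + 10165²)) = √(-26255 + √(26569 + 103327225)) = √(-26255 + √103353794)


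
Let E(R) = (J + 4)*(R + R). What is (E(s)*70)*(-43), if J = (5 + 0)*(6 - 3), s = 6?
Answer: -686280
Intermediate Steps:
J = 15 (J = 5*3 = 15)
E(R) = 38*R (E(R) = (15 + 4)*(R + R) = 19*(2*R) = 38*R)
(E(s)*70)*(-43) = ((38*6)*70)*(-43) = (228*70)*(-43) = 15960*(-43) = -686280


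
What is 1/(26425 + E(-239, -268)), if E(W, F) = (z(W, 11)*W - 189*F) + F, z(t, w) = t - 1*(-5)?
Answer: 1/132735 ≈ 7.5338e-6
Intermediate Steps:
z(t, w) = 5 + t (z(t, w) = t + 5 = 5 + t)
E(W, F) = -188*F + W*(5 + W) (E(W, F) = ((5 + W)*W - 189*F) + F = (W*(5 + W) - 189*F) + F = (-189*F + W*(5 + W)) + F = -188*F + W*(5 + W))
1/(26425 + E(-239, -268)) = 1/(26425 + (-188*(-268) - 239*(5 - 239))) = 1/(26425 + (50384 - 239*(-234))) = 1/(26425 + (50384 + 55926)) = 1/(26425 + 106310) = 1/132735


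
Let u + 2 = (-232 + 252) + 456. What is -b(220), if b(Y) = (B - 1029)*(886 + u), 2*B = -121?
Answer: 1481720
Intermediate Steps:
u = 474 (u = -2 + ((-232 + 252) + 456) = -2 + (20 + 456) = -2 + 476 = 474)
B = -121/2 (B = (½)*(-121) = -121/2 ≈ -60.500)
b(Y) = -1481720 (b(Y) = (-121/2 - 1029)*(886 + 474) = -2179/2*1360 = -1481720)
-b(220) = -1*(-1481720) = 1481720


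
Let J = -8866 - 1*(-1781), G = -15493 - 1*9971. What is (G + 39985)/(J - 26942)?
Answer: -14521/34027 ≈ -0.42675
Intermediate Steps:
G = -25464 (G = -15493 - 9971 = -25464)
J = -7085 (J = -8866 + 1781 = -7085)
(G + 39985)/(J - 26942) = (-25464 + 39985)/(-7085 - 26942) = 14521/(-34027) = 14521*(-1/34027) = -14521/34027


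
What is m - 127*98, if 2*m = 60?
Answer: -12416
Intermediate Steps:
m = 30 (m = (1/2)*60 = 30)
m - 127*98 = 30 - 127*98 = 30 - 12446 = -12416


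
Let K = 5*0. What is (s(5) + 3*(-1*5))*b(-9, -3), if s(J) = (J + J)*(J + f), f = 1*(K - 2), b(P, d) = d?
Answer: -45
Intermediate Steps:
K = 0
f = -2 (f = 1*(0 - 2) = 1*(-2) = -2)
s(J) = 2*J*(-2 + J) (s(J) = (J + J)*(J - 2) = (2*J)*(-2 + J) = 2*J*(-2 + J))
(s(5) + 3*(-1*5))*b(-9, -3) = (2*5*(-2 + 5) + 3*(-1*5))*(-3) = (2*5*3 + 3*(-5))*(-3) = (30 - 15)*(-3) = 15*(-3) = -45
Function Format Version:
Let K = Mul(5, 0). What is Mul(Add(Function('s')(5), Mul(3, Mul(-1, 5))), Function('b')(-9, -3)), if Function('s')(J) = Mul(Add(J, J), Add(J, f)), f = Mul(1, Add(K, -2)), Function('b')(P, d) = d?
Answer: -45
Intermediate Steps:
K = 0
f = -2 (f = Mul(1, Add(0, -2)) = Mul(1, -2) = -2)
Function('s')(J) = Mul(2, J, Add(-2, J)) (Function('s')(J) = Mul(Add(J, J), Add(J, -2)) = Mul(Mul(2, J), Add(-2, J)) = Mul(2, J, Add(-2, J)))
Mul(Add(Function('s')(5), Mul(3, Mul(-1, 5))), Function('b')(-9, -3)) = Mul(Add(Mul(2, 5, Add(-2, 5)), Mul(3, Mul(-1, 5))), -3) = Mul(Add(Mul(2, 5, 3), Mul(3, -5)), -3) = Mul(Add(30, -15), -3) = Mul(15, -3) = -45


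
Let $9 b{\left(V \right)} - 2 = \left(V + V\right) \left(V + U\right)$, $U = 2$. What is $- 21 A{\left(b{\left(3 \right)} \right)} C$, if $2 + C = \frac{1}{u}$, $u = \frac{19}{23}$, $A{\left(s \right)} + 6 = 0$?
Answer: $- \frac{1890}{19} \approx -99.474$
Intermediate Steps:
$b{\left(V \right)} = \frac{2}{9} + \frac{2 V \left(2 + V\right)}{9}$ ($b{\left(V \right)} = \frac{2}{9} + \frac{\left(V + V\right) \left(V + 2\right)}{9} = \frac{2}{9} + \frac{2 V \left(2 + V\right)}{9}$)
$A{\left(s \right)} = -6$ ($A{\left(s \right)} = -6 + 0 = -6$)
$u = \frac{19}{23}$ ($u = 19 \cdot \frac{1}{23} = \frac{19}{23} \approx 0.82609$)
$C = - \frac{15}{19}$ ($C = -2 + \frac{1}{\frac{19}{23}} = -2 + \frac{23}{19} = - \frac{15}{19} \approx -0.78947$)
$- 21 A{\left(b{\left(3 \right)} \right)} C = \left(-21\right) \left(-6\right) \left(- \frac{15}{19}\right) = 126 \left(- \frac{15}{19}\right) = - \frac{1890}{19}$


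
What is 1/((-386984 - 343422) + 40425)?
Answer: -1/689981 ≈ -1.4493e-6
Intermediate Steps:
1/((-386984 - 343422) + 40425) = 1/(-730406 + 40425) = 1/(-689981) = -1/689981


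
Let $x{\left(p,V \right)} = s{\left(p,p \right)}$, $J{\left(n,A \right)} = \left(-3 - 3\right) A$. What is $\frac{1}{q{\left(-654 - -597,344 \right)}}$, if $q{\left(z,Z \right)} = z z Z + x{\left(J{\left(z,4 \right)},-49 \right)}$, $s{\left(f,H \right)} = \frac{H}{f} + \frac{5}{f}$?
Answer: $\frac{24}{26823763} \approx 8.9473 \cdot 10^{-7}$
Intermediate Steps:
$J{\left(n,A \right)} = - 6 A$
$s{\left(f,H \right)} = \frac{5}{f} + \frac{H}{f}$
$x{\left(p,V \right)} = \frac{5 + p}{p}$
$q{\left(z,Z \right)} = \frac{19}{24} + Z z^{2}$ ($q{\left(z,Z \right)} = z z Z + \frac{5 - 24}{\left(-6\right) 4} = z^{2} Z + \frac{5 - 24}{-24} = Z z^{2} - - \frac{19}{24} = Z z^{2} + \frac{19}{24} = \frac{19}{24} + Z z^{2}$)
$\frac{1}{q{\left(-654 - -597,344 \right)}} = \frac{1}{\frac{19}{24} + 344 \left(-654 - -597\right)^{2}} = \frac{1}{\frac{19}{24} + 344 \left(-654 + 597\right)^{2}} = \frac{1}{\frac{19}{24} + 344 \left(-57\right)^{2}} = \frac{1}{\frac{19}{24} + 344 \cdot 3249} = \frac{1}{\frac{19}{24} + 1117656} = \frac{1}{\frac{26823763}{24}} = \frac{24}{26823763}$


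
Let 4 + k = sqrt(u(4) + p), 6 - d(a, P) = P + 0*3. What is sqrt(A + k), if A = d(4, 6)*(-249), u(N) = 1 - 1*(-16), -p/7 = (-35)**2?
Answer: sqrt(-4 + I*sqrt(8558)) ≈ 6.6557 + 6.9497*I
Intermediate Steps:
d(a, P) = 6 - P (d(a, P) = 6 - (P + 0*3) = 6 - (P + 0) = 6 - P)
p = -8575 (p = -7*(-35)**2 = -7*1225 = -8575)
u(N) = 17 (u(N) = 1 + 16 = 17)
k = -4 + I*sqrt(8558) (k = -4 + sqrt(17 - 8575) = -4 + sqrt(-8558) = -4 + I*sqrt(8558) ≈ -4.0 + 92.509*I)
A = 0 (A = (6 - 1*6)*(-249) = (6 - 6)*(-249) = 0*(-249) = 0)
sqrt(A + k) = sqrt(0 + (-4 + I*sqrt(8558))) = sqrt(-4 + I*sqrt(8558))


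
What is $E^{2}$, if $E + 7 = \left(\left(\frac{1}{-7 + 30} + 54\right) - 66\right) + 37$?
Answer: $\frac{172225}{529} \approx 325.57$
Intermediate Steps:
$E = \frac{415}{23}$ ($E = -7 + \left(\left(\left(\frac{1}{-7 + 30} + 54\right) - 66\right) + 37\right) = -7 + \left(\left(\left(\frac{1}{23} + 54\right) - 66\right) + 37\right) = -7 + \left(\left(\frac{1243}{23} - 66\right) + 37\right) = -7 + \left(- \frac{275}{23} + 37\right) = -7 + \frac{576}{23} = \frac{415}{23} \approx 18.043$)
$E^{2} = \left(\frac{415}{23}\right)^{2} = \frac{172225}{529}$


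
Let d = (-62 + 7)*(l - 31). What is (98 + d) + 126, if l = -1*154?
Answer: 10399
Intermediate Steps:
l = -154
d = 10175 (d = (-62 + 7)*(-154 - 31) = -55*(-185) = 10175)
(98 + d) + 126 = (98 + 10175) + 126 = 10273 + 126 = 10399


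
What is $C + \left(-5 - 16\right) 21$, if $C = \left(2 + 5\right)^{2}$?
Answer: $-392$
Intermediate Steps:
$C = 49$ ($C = 7^{2} = 49$)
$C + \left(-5 - 16\right) 21 = 49 + \left(-5 - 16\right) 21 = 49 - 441 = -392$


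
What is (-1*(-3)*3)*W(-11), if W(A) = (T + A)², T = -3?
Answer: 1764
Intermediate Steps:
W(A) = (-3 + A)²
(-1*(-3)*3)*W(-11) = (-1*(-3)*3)*(-3 - 11)² = (3*3)*(-14)² = 9*196 = 1764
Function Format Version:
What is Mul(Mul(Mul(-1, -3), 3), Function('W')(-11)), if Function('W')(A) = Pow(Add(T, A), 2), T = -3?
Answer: 1764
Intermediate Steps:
Function('W')(A) = Pow(Add(-3, A), 2)
Mul(Mul(Mul(-1, -3), 3), Function('W')(-11)) = Mul(Mul(Mul(-1, -3), 3), Pow(Add(-3, -11), 2)) = Mul(Mul(3, 3), Pow(-14, 2)) = Mul(9, 196) = 1764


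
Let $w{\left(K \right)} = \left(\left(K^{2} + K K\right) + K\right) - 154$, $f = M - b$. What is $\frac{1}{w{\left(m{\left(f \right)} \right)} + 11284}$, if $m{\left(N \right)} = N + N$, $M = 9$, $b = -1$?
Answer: $\frac{1}{11950} \approx 8.3682 \cdot 10^{-5}$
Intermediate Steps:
$f = 10$ ($f = 9 - -1 = 9 + 1 = 10$)
$m{\left(N \right)} = 2 N$
$w{\left(K \right)} = -154 + K + 2 K^{2}$ ($w{\left(K \right)} = \left(\left(K^{2} + K^{2}\right) + K\right) - 154 = \left(2 K^{2} + K\right) - 154 = \left(K + 2 K^{2}\right) - 154 = -154 + K + 2 K^{2}$)
$\frac{1}{w{\left(m{\left(f \right)} \right)} + 11284} = \frac{1}{\left(-154 + 2 \cdot 10 + 2 \left(2 \cdot 10\right)^{2}\right) + 11284} = \frac{1}{\left(-154 + 20 + 2 \cdot 20^{2}\right) + 11284} = \frac{1}{\left(-154 + 20 + 2 \cdot 400\right) + 11284} = \frac{1}{\left(-154 + 20 + 800\right) + 11284} = \frac{1}{666 + 11284} = \frac{1}{11950}$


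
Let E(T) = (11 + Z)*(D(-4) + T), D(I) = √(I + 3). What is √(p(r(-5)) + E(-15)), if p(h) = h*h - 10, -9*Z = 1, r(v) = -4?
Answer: √(-1416 + 98*I)/3 ≈ 0.43379 + 12.551*I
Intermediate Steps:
D(I) = √(3 + I)
Z = -⅑ (Z = -⅑*1 = -⅑ ≈ -0.11111)
p(h) = -10 + h² (p(h) = h² - 10 = -10 + h²)
E(T) = 98*I/9 + 98*T/9 (E(T) = (11 - ⅑)*(√(3 - 4) + T) = 98*(√(-1) + T)/9 = 98*(I + T)/9 = 98*I/9 + 98*T/9)
√(p(r(-5)) + E(-15)) = √((-10 + (-4)²) + (98*I/9 + (98/9)*(-15))) = √((-10 + 16) + (98*I/9 - 490/3)) = √(6 + (-490/3 + 98*I/9)) = √(-472/3 + 98*I/9)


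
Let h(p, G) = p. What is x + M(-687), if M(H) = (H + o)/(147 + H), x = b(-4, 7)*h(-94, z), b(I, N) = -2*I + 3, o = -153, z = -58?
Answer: -9292/9 ≈ -1032.4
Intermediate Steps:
b(I, N) = 3 - 2*I
x = -1034 (x = (3 - 2*(-4))*(-94) = (3 + 8)*(-94) = 11*(-94) = -1034)
M(H) = (-153 + H)/(147 + H) (M(H) = (H - 153)/(147 + H) = (-153 + H)/(147 + H))
x + M(-687) = -1034 + (-153 - 687)/(147 - 687) = -1034 - 840/(-540) = -1034 - 1/540*(-840) = -1034 + 14/9 = -9292/9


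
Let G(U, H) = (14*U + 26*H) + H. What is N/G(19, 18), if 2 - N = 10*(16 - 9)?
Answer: -17/188 ≈ -0.090425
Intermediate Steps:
N = -68 (N = 2 - 10*(16 - 9) = 2 - 10*7 = 2 - 1*70 = 2 - 70 = -68)
G(U, H) = 14*U + 27*H
N/G(19, 18) = -68/(14*19 + 27*18) = -68/(266 + 486) = -68/752 = -68*1/752 = -17/188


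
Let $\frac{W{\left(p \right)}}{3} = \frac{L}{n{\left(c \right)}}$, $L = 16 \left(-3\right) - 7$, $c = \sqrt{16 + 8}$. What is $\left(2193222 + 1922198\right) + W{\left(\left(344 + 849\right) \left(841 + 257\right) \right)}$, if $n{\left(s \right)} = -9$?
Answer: $\frac{12346315}{3} \approx 4.1154 \cdot 10^{6}$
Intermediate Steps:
$c = 2 \sqrt{6}$ ($c = \sqrt{24} = 2 \sqrt{6} \approx 4.899$)
$L = -55$ ($L = -48 - 7 = -55$)
$W{\left(p \right)} = \frac{55}{3}$ ($W{\left(p \right)} = 3 \left(- \frac{55}{-9}\right) = 3 \left(\left(-55\right) \left(- \frac{1}{9}\right)\right) = 3 \cdot \frac{55}{9} = \frac{55}{3}$)
$\left(2193222 + 1922198\right) + W{\left(\left(344 + 849\right) \left(841 + 257\right) \right)} = \left(2193222 + 1922198\right) + \frac{55}{3} = 4115420 + \frac{55}{3} = \frac{12346315}{3}$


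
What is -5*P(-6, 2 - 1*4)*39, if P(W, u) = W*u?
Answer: -2340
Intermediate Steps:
-5*P(-6, 2 - 1*4)*39 = -(-30)*(2 - 1*4)*39 = -(-30)*(2 - 4)*39 = -(-30)*(-2)*39 = -5*12*39 = -60*39 = -2340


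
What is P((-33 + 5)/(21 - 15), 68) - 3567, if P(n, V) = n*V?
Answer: -11653/3 ≈ -3884.3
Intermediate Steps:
P(n, V) = V*n
P((-33 + 5)/(21 - 15), 68) - 3567 = 68*((-33 + 5)/(21 - 15)) - 3567 = 68*(-28/6) - 3567 = 68*(-28*⅙) - 3567 = 68*(-14/3) - 3567 = -952/3 - 3567 = -11653/3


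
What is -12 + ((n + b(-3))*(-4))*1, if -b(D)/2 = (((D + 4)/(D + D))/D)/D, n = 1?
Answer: -436/27 ≈ -16.148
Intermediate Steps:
b(D) = -(4 + D)/D³ (b(D) = -2*((D + 4)/(D + D))/D/D = -2*((4 + D)/((2*D)))/D/D = -2*((4 + D)*(1/(2*D)))/D/D = -2*((4 + D)/(2*D))/D/D = -2*(4 + D)/(2*D²)/D = -(4 + D)/D³)
-12 + ((n + b(-3))*(-4))*1 = -12 + ((1 + (-4 - 1*(-3))/(-3)³)*(-4))*1 = -12 + ((1 - (-4 + 3)/27)*(-4))*1 = -12 + ((1 - 1/27*(-1))*(-4))*1 = -12 + ((1 + 1/27)*(-4))*1 = -12 + ((28/27)*(-4))*1 = -12 - 112/27*1 = -12 - 112/27 = -436/27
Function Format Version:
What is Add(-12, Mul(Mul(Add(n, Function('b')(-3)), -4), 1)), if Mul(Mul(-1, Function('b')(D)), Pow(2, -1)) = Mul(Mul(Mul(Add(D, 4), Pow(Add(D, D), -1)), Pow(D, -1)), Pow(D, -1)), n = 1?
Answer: Rational(-436, 27) ≈ -16.148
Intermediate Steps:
Function('b')(D) = Mul(-1, Pow(D, -3), Add(4, D)) (Function('b')(D) = Mul(-2, Mul(Mul(Mul(Add(D, 4), Pow(Add(D, D), -1)), Pow(D, -1)), Pow(D, -1))) = Mul(-2, Mul(Mul(Mul(Add(4, D), Pow(Mul(2, D), -1)), Pow(D, -1)), Pow(D, -1))) = Mul(-2, Mul(Mul(Mul(Add(4, D), Mul(Rational(1, 2), Pow(D, -1))), Pow(D, -1)), Pow(D, -1))) = Mul(-2, Mul(Mul(Mul(Rational(1, 2), Pow(D, -1), Add(4, D)), Pow(D, -1)), Pow(D, -1))) = Mul(-2, Mul(Mul(Rational(1, 2), Pow(D, -2), Add(4, D)), Pow(D, -1))) = Mul(-2, Mul(Rational(1, 2), Pow(D, -3), Add(4, D))) = Mul(-1, Pow(D, -3), Add(4, D)))
Add(-12, Mul(Mul(Add(n, Function('b')(-3)), -4), 1)) = Add(-12, Mul(Mul(Add(1, Mul(Pow(-3, -3), Add(-4, Mul(-1, -3)))), -4), 1)) = Add(-12, Mul(Mul(Add(1, Mul(Rational(-1, 27), Add(-4, 3))), -4), 1)) = Add(-12, Mul(Mul(Add(1, Mul(Rational(-1, 27), -1)), -4), 1)) = Add(-12, Mul(Mul(Add(1, Rational(1, 27)), -4), 1)) = Add(-12, Mul(Mul(Rational(28, 27), -4), 1)) = Add(-12, Mul(Rational(-112, 27), 1)) = Add(-12, Rational(-112, 27)) = Rational(-436, 27)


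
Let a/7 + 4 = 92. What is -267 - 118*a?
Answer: -72955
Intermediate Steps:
a = 616 (a = -28 + 7*92 = -28 + 644 = 616)
-267 - 118*a = -267 - 118*616 = -267 - 72688 = -72955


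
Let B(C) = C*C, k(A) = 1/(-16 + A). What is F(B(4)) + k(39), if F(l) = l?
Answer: 369/23 ≈ 16.043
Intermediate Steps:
B(C) = C²
F(B(4)) + k(39) = 4² + 1/(-16 + 39) = 16 + 1/23 = 369/23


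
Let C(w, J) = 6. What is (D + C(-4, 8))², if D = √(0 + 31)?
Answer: (6 + √31)² ≈ 133.81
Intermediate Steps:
D = √31 ≈ 5.5678
(D + C(-4, 8))² = (√31 + 6)² = (6 + √31)²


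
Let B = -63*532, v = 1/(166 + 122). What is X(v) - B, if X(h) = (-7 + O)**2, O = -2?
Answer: 33597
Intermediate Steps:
v = 1/288 ≈ 0.0034722
B = -33516
X(h) = 81 (X(h) = (-7 - 2)**2 = (-9)**2 = 81)
X(v) - B = 81 - 1*(-33516) = 81 + 33516 = 33597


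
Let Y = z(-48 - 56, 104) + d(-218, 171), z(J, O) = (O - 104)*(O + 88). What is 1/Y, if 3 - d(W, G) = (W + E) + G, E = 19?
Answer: 1/31 ≈ 0.032258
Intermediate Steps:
z(J, O) = (-104 + O)*(88 + O)
d(W, G) = -16 - G - W (d(W, G) = 3 - ((W + 19) + G) = 3 - ((19 + W) + G) = 3 - (19 + G + W) = 3 + (-19 - G - W) = -16 - G - W)
Y = 31 (Y = (-9152 + 104² - 16*104) + (-16 - 1*171 - 1*(-218)) = (-9152 + 10816 - 1664) + (-16 - 171 + 218) = 0 + 31 = 31)
1/Y = 1/31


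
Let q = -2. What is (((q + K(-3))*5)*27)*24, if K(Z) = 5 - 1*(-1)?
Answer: 12960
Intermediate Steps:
K(Z) = 6 (K(Z) = 5 + 1 = 6)
(((q + K(-3))*5)*27)*24 = (((-2 + 6)*5)*27)*24 = ((4*5)*27)*24 = (20*27)*24 = 540*24 = 12960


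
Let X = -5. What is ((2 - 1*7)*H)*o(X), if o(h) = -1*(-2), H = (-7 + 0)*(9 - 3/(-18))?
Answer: 1925/3 ≈ 641.67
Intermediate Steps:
H = -385/6 (H = -7*(9 - 3*(-1/18)) = -7*(9 + ⅙) = -7*55/6 = -385/6 ≈ -64.167)
o(h) = 2
((2 - 1*7)*H)*o(X) = ((2 - 1*7)*(-385/6))*2 = ((2 - 7)*(-385/6))*2 = -5*(-385/6)*2 = (1925/6)*2 = 1925/3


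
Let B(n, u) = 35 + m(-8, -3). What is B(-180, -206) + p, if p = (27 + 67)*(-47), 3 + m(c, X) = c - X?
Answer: -4391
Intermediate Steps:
m(c, X) = -3 + c - X (m(c, X) = -3 + (c - X) = -3 + c - X)
B(n, u) = 27 (B(n, u) = 35 + (-3 - 8 - 1*(-3)) = 35 + (-3 - 8 + 3) = 35 - 8 = 27)
p = -4418 (p = 94*(-47) = -4418)
B(-180, -206) + p = 27 - 4418 = -4391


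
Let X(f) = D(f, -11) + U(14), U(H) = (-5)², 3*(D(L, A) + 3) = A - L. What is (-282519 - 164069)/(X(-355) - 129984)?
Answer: 669882/194771 ≈ 3.4393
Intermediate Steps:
D(L, A) = -3 - L/3 + A/3 (D(L, A) = -3 + (A - L)/3 = -3 + (-L/3 + A/3) = -3 - L/3 + A/3)
U(H) = 25
X(f) = 55/3 - f/3 (X(f) = (-3 - f/3 + (⅓)*(-11)) + 25 = (-3 - f/3 - 11/3) + 25 = (-20/3 - f/3) + 25 = 55/3 - f/3)
(-282519 - 164069)/(X(-355) - 129984) = (-282519 - 164069)/((55/3 - ⅓*(-355)) - 129984) = -446588/((55/3 + 355/3) - 129984) = -446588/(410/3 - 129984) = -446588/(-389542/3) = -446588*(-3/389542) = 669882/194771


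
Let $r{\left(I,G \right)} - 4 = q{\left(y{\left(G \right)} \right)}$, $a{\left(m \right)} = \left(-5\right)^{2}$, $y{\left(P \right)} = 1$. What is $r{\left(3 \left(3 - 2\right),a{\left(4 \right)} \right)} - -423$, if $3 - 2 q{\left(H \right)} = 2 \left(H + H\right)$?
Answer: $\frac{853}{2} \approx 426.5$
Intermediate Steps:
$a{\left(m \right)} = 25$
$q{\left(H \right)} = \frac{3}{2} - 2 H$ ($q{\left(H \right)} = \frac{3}{2} - \frac{2 \left(H + H\right)}{2} = \frac{3}{2} - \frac{2 \cdot 2 H}{2} = \frac{3}{2} - \frac{4 H}{2} = \frac{3}{2} - 2 H$)
$r{\left(I,G \right)} = \frac{7}{2}$ ($r{\left(I,G \right)} = 4 + \left(\frac{3}{2} - 2\right) = 4 - \frac{1}{2} = \frac{7}{2}$)
$r{\left(3 \left(3 - 2\right),a{\left(4 \right)} \right)} - -423 = \frac{7}{2} - -423 = \frac{7}{2} + 423 = \frac{853}{2}$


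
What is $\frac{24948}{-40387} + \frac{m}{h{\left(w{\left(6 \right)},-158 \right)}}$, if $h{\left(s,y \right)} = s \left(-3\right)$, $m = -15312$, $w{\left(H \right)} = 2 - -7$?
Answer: $\frac{205910716}{363483} \approx 566.49$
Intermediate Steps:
$w{\left(H \right)} = 9$ ($w{\left(H \right)} = 2 + 7 = 9$)
$h{\left(s,y \right)} = - 3 s$
$\frac{24948}{-40387} + \frac{m}{h{\left(w{\left(6 \right)},-158 \right)}} = \frac{24948}{-40387} - \frac{15312}{\left(-3\right) 9} = 24948 \left(- \frac{1}{40387}\right) - \frac{15312}{-27} = - \frac{24948}{40387} - - \frac{5104}{9} = - \frac{24948}{40387} + \frac{5104}{9} = \frac{205910716}{363483}$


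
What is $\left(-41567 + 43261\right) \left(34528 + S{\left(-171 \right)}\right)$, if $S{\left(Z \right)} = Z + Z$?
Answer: $57911084$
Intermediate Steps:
$S{\left(Z \right)} = 2 Z$
$\left(-41567 + 43261\right) \left(34528 + S{\left(-171 \right)}\right) = \left(-41567 + 43261\right) \left(34528 + 2 \left(-171\right)\right) = 1694 \left(34528 - 342\right) = 1694 \cdot 34186 = 57911084$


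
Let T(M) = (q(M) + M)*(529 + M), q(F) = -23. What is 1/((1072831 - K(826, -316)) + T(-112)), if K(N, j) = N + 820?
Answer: 1/1014890 ≈ 9.8533e-7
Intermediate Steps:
K(N, j) = 820 + N
T(M) = (-23 + M)*(529 + M)
1/((1072831 - K(826, -316)) + T(-112)) = 1/((1072831 - (820 + 826)) + (-12167 + (-112)² + 506*(-112))) = 1/((1072831 - 1*1646) + (-12167 + 12544 - 56672)) = 1/((1072831 - 1646) - 56295) = 1/(1071185 - 56295) = 1/1014890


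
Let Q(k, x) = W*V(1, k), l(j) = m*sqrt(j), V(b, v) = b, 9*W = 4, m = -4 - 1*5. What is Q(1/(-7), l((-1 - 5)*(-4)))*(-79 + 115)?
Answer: 16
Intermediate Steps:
m = -9 (m = -4 - 5 = -9)
W = 4/9 (W = (1/9)*4 = 4/9 ≈ 0.44444)
l(j) = -9*sqrt(j)
Q(k, x) = 4/9 (Q(k, x) = (4/9)*1 = 4/9)
Q(1/(-7), l((-1 - 5)*(-4)))*(-79 + 115) = 4*(-79 + 115)/9 = (4/9)*36 = 16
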